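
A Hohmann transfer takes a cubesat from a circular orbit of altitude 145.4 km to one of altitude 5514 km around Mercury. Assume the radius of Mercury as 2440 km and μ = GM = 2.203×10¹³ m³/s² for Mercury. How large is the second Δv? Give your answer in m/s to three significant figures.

r₁ = 2440 + 145.4 = 2585.4 km = 2.5854×10⁶ m.
r₂ = 2440 + 5514 = 7954.0 km = 7.9540×10⁶ m.
Transfer ellipse a_t = (r₁ + r₂)/2 = 5.270×10⁶ m.
At r₁: circular v_c1 = √(μ/r₁) = 2919 m/s; transfer-periherm v_p = √[μ(2/r₁ − 1/a_t)] = 3586 m/s.
At r₂: circular v_c2 = √(μ/r₂) = 1664 m/s; transfer-apoherm v_a = √[μ(2/r₂ − 1/a_t)] = 1166 m/s.
Δv₂ = v_c2 − v_a = 498.5 m/s.

Δv ≈ 499 m/s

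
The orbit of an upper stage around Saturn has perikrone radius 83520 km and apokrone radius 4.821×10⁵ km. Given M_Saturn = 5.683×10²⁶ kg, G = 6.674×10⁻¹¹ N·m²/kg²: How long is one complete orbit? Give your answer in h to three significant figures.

T ≈ 42.6 h

μ = GM = 6.674×10⁻¹¹ × 5.683×10²⁶ = 3.793×10¹⁶ m³/s².
Semi-major axis a = (r_p + r_a)/2 = (83520 + 4.8210×10⁵)/2 = 2.8281×10⁵ km = 2.828×10⁸ m.
By Kepler's third law T = 2π√(a³/μ) = 2π × 2.442×10⁴ = 1.534×10⁵ s.
= 42.62 h.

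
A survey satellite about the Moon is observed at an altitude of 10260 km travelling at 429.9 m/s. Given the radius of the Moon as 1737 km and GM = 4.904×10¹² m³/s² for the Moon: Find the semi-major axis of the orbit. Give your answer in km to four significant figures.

r = 1737 + 10260 = 11997 km = 1.200×10⁷ m.
Specific orbital energy ε = v²/2 − μ/r = (429.9)²/2 − 4.904×10¹²/1.200×10⁷ = -3.164×10⁵ J/kg.
Since ε = −μ/(2a), a = −μ/(2ε) = 7.751×10⁶ m = 7750.6 km.

a ≈ 7751 km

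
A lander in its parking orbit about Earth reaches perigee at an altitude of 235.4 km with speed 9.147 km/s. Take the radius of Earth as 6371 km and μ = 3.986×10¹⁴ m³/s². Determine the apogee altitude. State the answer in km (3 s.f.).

r_p = 6371 + 235.4 = 6606.4 km = 6.606×10⁶ m.
Specific energy ε = v²/2 − μ/r = -1.850×10⁷ J/kg, so a = −μ/(2ε) = 1.077×10⁷ m.
The apsides satisfy r_p + r_a = 2a, so the apogee radius is 2a − r_p = 1.494×10⁷ m = 14938 km.
Apogee altitude = 14938 − 6371 = 8566.7 km.

apogee altitude ≈ 8570 km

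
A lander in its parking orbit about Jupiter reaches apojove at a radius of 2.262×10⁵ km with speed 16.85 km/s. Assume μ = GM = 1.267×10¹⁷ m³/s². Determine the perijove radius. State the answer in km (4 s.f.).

perijove radius ≈ 76790 km

r_a = 2.262×10⁸ m.
Specific energy ε = v²/2 − μ/r = -4.182×10⁸ J/kg, so a = −μ/(2ε) = 1.515×10⁸ m.
The apsides satisfy r_p + r_a = 2a, so the perijove radius is 2a − r_a = 7.679×10⁷ m = 76792 km.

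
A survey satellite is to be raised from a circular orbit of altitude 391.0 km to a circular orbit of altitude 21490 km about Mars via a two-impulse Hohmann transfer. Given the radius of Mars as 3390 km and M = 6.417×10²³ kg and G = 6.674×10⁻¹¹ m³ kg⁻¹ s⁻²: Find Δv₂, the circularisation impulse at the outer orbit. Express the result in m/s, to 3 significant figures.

μ = GM = 6.674×10⁻¹¹ × 6.417×10²³ = 4.283×10¹³ m³/s².
r₁ = 3390 + 391.0 = 3781.0 km = 3.7810×10⁶ m.
r₂ = 3390 + 21490 = 24880 km = 2.4880×10⁷ m.
Transfer ellipse a_t = (r₁ + r₂)/2 = 1.433×10⁷ m.
At r₁: circular v_c1 = √(μ/r₁) = 3366 m/s; transfer-periapsis v_p = √[μ(2/r₁ − 1/a_t)] = 4435 m/s.
At r₂: circular v_c2 = √(μ/r₂) = 1312 m/s; transfer-apoapsis v_a = √[μ(2/r₂ − 1/a_t)] = 673.9 m/s.
Δv₂ = v_c2 − v_a = 638.1 m/s.

Δv ≈ 638 m/s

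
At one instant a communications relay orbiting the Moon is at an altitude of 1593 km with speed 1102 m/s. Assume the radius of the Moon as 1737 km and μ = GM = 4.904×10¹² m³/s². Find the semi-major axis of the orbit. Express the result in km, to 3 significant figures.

a ≈ 2830 km

r = 1737 + 1593 = 3330.0 km = 3.330×10⁶ m.
Specific orbital energy ε = v²/2 − μ/r = (1102)²/2 − 4.904×10¹²/3.330×10⁶ = -8.655×10⁵ J/kg.
Since ε = −μ/(2a), a = −μ/(2ε) = 2.833×10⁶ m = 2833.1 km.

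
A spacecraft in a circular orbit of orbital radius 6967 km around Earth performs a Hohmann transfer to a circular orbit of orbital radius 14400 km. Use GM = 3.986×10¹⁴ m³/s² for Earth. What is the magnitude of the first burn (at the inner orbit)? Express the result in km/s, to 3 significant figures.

r₁ = 6967 km = 6.967×10⁶ m.
r₂ = 14400 km = 1.440×10⁷ m.
Transfer ellipse a_t = (r₁ + r₂)/2 = 1.068×10⁷ m.
At r₁: circular v_c1 = √(μ/r₁) = 7564 m/s; transfer-perigee v_p = √[μ(2/r₁ − 1/a_t)] = 8782 m/s.
Δv₁ = v_p − v_c1 = 1218 m/s.
= 1.218 km/s.

Δv ≈ 1.22 km/s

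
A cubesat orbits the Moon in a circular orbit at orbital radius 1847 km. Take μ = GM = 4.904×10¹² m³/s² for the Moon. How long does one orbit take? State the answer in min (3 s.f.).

r = 1847 km = 1.847×10⁶ m.
Kepler's third law: T = 2π√(r³/μ) = 2π√((1.847×10⁶)³ / 4.904×10¹²).
r³/μ = 1.285×10⁶ s², so T = 2π × 1.134×10³ = 7.122×10³ s.
Converting: 7.122×10³ s ÷ 60.00 = 118.7 min.

T ≈ 119 min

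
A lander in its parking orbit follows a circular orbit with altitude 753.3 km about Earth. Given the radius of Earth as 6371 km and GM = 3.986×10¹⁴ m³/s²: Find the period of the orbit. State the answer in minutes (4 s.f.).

T ≈ 99.74 minutes

r = 6371 + 753.3 = 7124.3 km = 7.1243×10⁶ m.
Kepler's third law: T = 2π√(r³/μ) = 2π√((7.124×10⁶)³ / 3.986×10¹⁴).
r³/μ = 9.072×10⁵ s², so T = 2π × 9.525×10² = 5.984×10³ s.
Converting: 5.984×10³ s ÷ 60.00 = 99.74 minutes.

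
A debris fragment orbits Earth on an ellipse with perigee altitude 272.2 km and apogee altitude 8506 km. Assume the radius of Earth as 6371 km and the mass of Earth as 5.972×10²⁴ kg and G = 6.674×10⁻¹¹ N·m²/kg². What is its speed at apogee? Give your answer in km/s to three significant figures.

μ = GM = 6.674×10⁻¹¹ × 5.972×10²⁴ = 3.986×10¹⁴ m³/s².
r_p = 6371 + 272.2 = 6643.2 km = 6.6432×10⁶ m.
r_a = 6371 + 8506 = 14877 km = 1.4877×10⁷ m.
Semi-major axis a = (r_p + r_a)/2 = 10760 km = 1.076×10⁷ m.
Vis-viva: v² = μ(2/r − 1/a) = 3.986×10¹⁴ × (1.344×10⁻⁷ − 9.294×10⁻⁸) = 1.654×10⁷ m²/s².
v = 4067 m/s = 4.067 km/s.

v ≈ 4.07 km/s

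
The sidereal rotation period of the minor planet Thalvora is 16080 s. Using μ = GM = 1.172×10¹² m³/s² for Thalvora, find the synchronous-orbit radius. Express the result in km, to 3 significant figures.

A synchronous orbit has period T, so by Kepler's third law a = (μT²/4π²)^(1/3).
μT²/4π² = 1.172×10¹² × (1.608×10⁴)² / 39.48 = 7.676×10¹⁸ m³.
a = 1.973×10⁶ m = 1972.6 km.

r_sync ≈ 1970 km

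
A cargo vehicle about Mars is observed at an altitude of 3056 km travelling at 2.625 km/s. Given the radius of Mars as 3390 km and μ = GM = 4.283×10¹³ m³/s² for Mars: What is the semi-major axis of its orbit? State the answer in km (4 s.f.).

r = 3390 + 3056 = 6446.0 km = 6.446×10⁶ m.
Specific orbital energy ε = v²/2 − μ/r = (2625)²/2 − 4.283×10¹³/6.446×10⁶ = -3.199×10⁶ J/kg.
Since ε = −μ/(2a), a = −μ/(2ε) = 6.694×10⁶ m = 6694.0 km.

a ≈ 6694 km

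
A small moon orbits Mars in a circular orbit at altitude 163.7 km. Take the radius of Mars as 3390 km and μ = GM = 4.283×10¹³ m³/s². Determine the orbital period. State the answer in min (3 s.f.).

T ≈ 107 min

r = 3390 + 163.7 = 3553.7 km = 3.5537×10⁶ m.
Kepler's third law: T = 2π√(r³/μ) = 2π√((3.554×10⁶)³ / 4.283×10¹³).
r³/μ = 1.048×10⁶ s², so T = 2π × 1.024×10³ = 6.432×10³ s.
Converting: 6.432×10³ s ÷ 60.00 = 107.2 min.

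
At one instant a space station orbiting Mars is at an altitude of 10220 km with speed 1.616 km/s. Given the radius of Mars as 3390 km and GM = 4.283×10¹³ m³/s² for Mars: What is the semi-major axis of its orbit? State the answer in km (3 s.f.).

a ≈ 11600 km

r = 3390 + 10220 = 13610 km = 1.361×10⁷ m.
Vis-viva rearranged: 1/a = 2/r − v²/μ = 1.470×10⁻⁷ − 6.097×10⁻⁸ = 8.598×10⁻⁸ m⁻¹.
a = 1.163×10⁷ m = 11631 km.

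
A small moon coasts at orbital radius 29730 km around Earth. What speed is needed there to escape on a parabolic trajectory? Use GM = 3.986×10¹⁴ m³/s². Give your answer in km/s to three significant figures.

v_esc ≈ 5.18 km/s

r = 29730 km = 2.973×10⁷ m.
Escape speed v_esc = √(2μ/r) = √(2 × 3.986×10¹⁴ / 2.973×10⁷) = √(2.681×10⁷) = 5178 m/s.
= 5.178 km/s.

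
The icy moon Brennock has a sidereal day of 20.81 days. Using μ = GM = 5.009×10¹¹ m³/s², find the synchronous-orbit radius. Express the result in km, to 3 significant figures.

r_sync ≈ 34500 km

T = 20.81 days = 1.798×10⁶ s.
A synchronous orbit has period T, so by Kepler's third law a = (μT²/4π²)^(1/3).
μT²/4π² = 5.009×10¹¹ × (1.798×10⁶)² / 39.48 = 4.102×10²² m³.
a = 3.449×10⁷ m = 34487 km.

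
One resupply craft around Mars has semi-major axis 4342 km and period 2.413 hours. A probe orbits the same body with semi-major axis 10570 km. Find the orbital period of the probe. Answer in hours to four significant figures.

Kepler's third law: T² ∝ a³, so T₂ = T₁ (a₂/a₁)^(3/2).
a₂/a₁ = 2.434, (a₂/a₁)^(3/2) = 3.798.
T₂ = 2.413 × 3.798 = 9.165 hours.

T₂ ≈ 9.165 hours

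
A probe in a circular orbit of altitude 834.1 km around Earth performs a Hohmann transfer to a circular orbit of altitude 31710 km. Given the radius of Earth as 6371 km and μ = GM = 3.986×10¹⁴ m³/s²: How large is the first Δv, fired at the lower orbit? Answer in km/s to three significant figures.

r₁ = 6371 + 834.1 = 7205.1 km = 7.2051×10⁶ m.
r₂ = 6371 + 31710 = 38081 km = 3.8081×10⁷ m.
Transfer ellipse a_t = (r₁ + r₂)/2 = 2.264×10⁷ m.
At r₁: circular v_c1 = √(μ/r₁) = 7438 m/s; transfer-perigee v_p = √[μ(2/r₁ − 1/a_t)] = 9646 m/s.
Δv₁ = v_p − v_c1 = 2208 m/s.
= 2.208 km/s.

Δv ≈ 2.21 km/s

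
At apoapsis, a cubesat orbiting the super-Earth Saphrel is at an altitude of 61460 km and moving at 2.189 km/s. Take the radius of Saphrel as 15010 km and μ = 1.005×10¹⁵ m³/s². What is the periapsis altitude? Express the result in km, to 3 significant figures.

periapsis altitude ≈ 2040 km

r_a = 15010 + 61460 = 76470 km = 7.647×10⁷ m.
Specific energy ε = v²/2 − μ/r = -1.075×10⁷ J/kg, so a = −μ/(2ε) = 4.676×10⁷ m.
The apsides satisfy r_p + r_a = 2a, so the periapsis radius is 2a − r_a = 1.705×10⁷ m = 17048 km.
Periapsis altitude = 17048 − 15010 = 2038.4 km.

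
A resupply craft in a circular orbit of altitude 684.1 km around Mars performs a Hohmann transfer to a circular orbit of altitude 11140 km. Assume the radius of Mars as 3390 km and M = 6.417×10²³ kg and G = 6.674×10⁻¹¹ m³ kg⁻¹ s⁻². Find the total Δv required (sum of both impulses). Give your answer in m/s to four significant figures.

μ = GM = 6.674×10⁻¹¹ × 6.417×10²³ = 4.283×10¹³ m³/s².
r₁ = 3390 + 684.1 = 4074.1 km = 4.0741×10⁶ m.
r₂ = 3390 + 11140 = 14530 km = 1.4530×10⁷ m.
Transfer ellipse a_t = (r₁ + r₂)/2 = 9.302×10⁶ m.
At r₁: circular v_c1 = √(μ/r₁) = 3242 m/s; transfer-periapsis v_p = √[μ(2/r₁ − 1/a_t)] = 4052 m/s.
Δv₁ = v_p − v_c1 = 809.9 m/s.
At r₂: circular v_c2 = √(μ/r₂) = 1717 m/s; transfer-apoapsis v_a = √[μ(2/r₂ − 1/a_t)] = 1136 m/s.
Δv₂ = v_c2 − v_a = 580.6 m/s.
Total Δv = Δv₁ + Δv₂ = 1391 m/s.

Δv_total ≈ 1391 m/s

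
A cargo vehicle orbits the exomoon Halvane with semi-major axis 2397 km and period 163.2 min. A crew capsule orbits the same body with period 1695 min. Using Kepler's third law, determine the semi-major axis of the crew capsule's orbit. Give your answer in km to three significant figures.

Kepler's third law: a³ ∝ T², so a₂ = a₁ (T₂/T₁)^(2/3).
T₂/T₁ = 10.39, (T₂/T₁)^(2/3) = 4.760.
a₂ = 2397 × 4.760 = 11410 km.

a₂ ≈ 11400 km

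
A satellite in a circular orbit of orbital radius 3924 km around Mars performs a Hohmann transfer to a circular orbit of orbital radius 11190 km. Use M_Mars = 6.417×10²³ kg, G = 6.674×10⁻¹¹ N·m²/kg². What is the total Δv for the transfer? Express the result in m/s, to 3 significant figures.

μ = GM = 6.674×10⁻¹¹ × 6.417×10²³ = 4.283×10¹³ m³/s².
r₁ = 3924 km = 3.924×10⁶ m.
r₂ = 11190 km = 1.119×10⁷ m.
Transfer ellipse a_t = (r₁ + r₂)/2 = 7.557×10⁶ m.
At r₁: circular v_c1 = √(μ/r₁) = 3304 m/s; transfer-periapsis v_p = √[μ(2/r₁ − 1/a_t)] = 4020 m/s.
Δv₁ = v_p − v_c1 = 716.4 m/s.
At r₂: circular v_c2 = √(μ/r₂) = 1956 m/s; transfer-apoapsis v_a = √[μ(2/r₂ − 1/a_t)] = 1410 m/s.
Δv₂ = v_c2 − v_a = 546.6 m/s.
Total Δv = Δv₁ + Δv₂ = 1263 m/s.

Δv_total ≈ 1260 m/s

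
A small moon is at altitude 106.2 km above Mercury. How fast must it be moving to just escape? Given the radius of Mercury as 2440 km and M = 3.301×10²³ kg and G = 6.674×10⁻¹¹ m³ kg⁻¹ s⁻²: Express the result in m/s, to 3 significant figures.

v_esc ≈ 4160 m/s

μ = GM = 6.674×10⁻¹¹ × 3.301×10²³ = 2.203×10¹³ m³/s².
r = 2440 + 106.2 = 2546.2 km = 2.5462×10⁶ m.
Escape speed v_esc = √(2μ/r) = √(2 × 2.203×10¹³ / 2.546×10⁶) = √(1.730×10⁷) = 4160 m/s.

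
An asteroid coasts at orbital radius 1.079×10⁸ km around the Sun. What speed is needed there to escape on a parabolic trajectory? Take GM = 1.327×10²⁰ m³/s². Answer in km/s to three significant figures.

r = 1.079×10⁸ km = 1.079×10¹¹ m.
Escape speed v_esc = √(2μ/r) = √(2 × 1.327×10²⁰ / 1.079×10¹¹) = √(2.460×10⁹) = 49600 m/s.
= 49.60 km/s.

v_esc ≈ 49.6 km/s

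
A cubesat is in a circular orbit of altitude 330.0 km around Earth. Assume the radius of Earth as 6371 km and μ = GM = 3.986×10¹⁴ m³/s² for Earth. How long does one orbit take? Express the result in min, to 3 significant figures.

T ≈ 91.0 min

r = 6371 + 330.0 = 6701.0 km = 6.7010×10⁶ m.
Kepler's third law: T = 2π√(r³/μ) = 2π√((6.701×10⁶)³ / 3.986×10¹⁴).
r³/μ = 7.549×10⁵ s², so T = 2π × 8.688×10² = 5.459×10³ s.
Converting: 5.459×10³ s ÷ 60.00 = 90.98 min.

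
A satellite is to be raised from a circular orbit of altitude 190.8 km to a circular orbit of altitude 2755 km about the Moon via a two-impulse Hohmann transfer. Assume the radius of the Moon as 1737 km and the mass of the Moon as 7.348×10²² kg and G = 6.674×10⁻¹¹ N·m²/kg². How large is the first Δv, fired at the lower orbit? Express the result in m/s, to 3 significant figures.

μ = GM = 6.674×10⁻¹¹ × 7.348×10²² = 4.904×10¹² m³/s².
r₁ = 1737 + 190.8 = 1927.8 km = 1.9278×10⁶ m.
r₂ = 1737 + 2755 = 4492.0 km = 4.4920×10⁶ m.
Transfer ellipse a_t = (r₁ + r₂)/2 = 3.210×10⁶ m.
At r₁: circular v_c1 = √(μ/r₁) = 1595 m/s; transfer-perilune v_p = √[μ(2/r₁ − 1/a_t)] = 1887 m/s.
Δv₁ = v_p − v_c1 = 291.8 m/s.

Δv ≈ 292 m/s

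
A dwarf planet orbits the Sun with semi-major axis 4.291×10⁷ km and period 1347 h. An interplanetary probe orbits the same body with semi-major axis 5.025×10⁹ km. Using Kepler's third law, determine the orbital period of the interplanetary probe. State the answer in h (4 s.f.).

Kepler's third law: T² ∝ a³, so T₂ = T₁ (a₂/a₁)^(3/2).
a₂/a₁ = 117.1, (a₂/a₁)^(3/2) = 1267.
T₂ = 1347 × 1267 = 1.707×10⁶ h.

T₂ ≈ 1.707×10⁶ h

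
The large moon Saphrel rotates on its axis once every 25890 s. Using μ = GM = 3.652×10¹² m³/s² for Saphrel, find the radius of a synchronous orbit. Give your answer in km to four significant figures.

r_sync ≈ 3958 km

A synchronous orbit has period T, so by Kepler's third law a = (μT²/4π²)^(1/3).
μT²/4π² = 3.652×10¹² × (2.589×10⁴)² / 39.48 = 6.201×10¹⁹ m³.
a = 3.958×10⁶ m = 3958.0 km.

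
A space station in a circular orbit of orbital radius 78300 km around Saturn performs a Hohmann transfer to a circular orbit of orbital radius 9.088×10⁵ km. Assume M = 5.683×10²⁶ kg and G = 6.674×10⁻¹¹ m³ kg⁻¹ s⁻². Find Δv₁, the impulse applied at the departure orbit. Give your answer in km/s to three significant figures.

μ = GM = 6.674×10⁻¹¹ × 5.683×10²⁶ = 3.793×10¹⁶ m³/s².
r₁ = 78300 km = 7.830×10⁷ m.
r₂ = 9.088×10⁵ km = 9.088×10⁸ m.
Transfer ellipse a_t = (r₁ + r₂)/2 = 4.936×10⁸ m.
At r₁: circular v_c1 = √(μ/r₁) = 22010 m/s; transfer-perikrone v_p = √[μ(2/r₁ − 1/a_t)] = 29870 m/s.
Δv₁ = v_p − v_c1 = 7856 m/s.
= 7.856 km/s.

Δv ≈ 7.86 km/s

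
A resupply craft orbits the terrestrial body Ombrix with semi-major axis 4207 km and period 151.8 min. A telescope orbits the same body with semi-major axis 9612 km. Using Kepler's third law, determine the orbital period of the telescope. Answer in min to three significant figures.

Kepler's third law: T² ∝ a³, so T₂ = T₁ (a₂/a₁)^(3/2).
a₂/a₁ = 2.285, (a₂/a₁)^(3/2) = 3.454.
T₂ = 151.8 × 3.454 = 524.2 min.

T₂ ≈ 524 min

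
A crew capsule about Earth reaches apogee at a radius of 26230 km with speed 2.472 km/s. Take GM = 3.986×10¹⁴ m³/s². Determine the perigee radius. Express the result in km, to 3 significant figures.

r_a = 2.623×10⁷ m.
Specific energy ε = v²/2 − μ/r = -1.214×10⁷ J/kg, so a = −μ/(2ε) = 1.642×10⁷ m.
The apsides satisfy r_p + r_a = 2a, so the perigee radius is 2a − r_a = 6.601×10⁶ m = 6601.0 km.

perigee radius ≈ 6600 km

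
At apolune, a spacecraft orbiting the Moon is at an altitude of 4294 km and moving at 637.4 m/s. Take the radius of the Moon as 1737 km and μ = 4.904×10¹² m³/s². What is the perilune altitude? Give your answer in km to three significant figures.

perilune altitude ≈ 271 km

r_a = 1737 + 4294 = 6031.0 km = 6.031×10⁶ m.
Specific energy ε = v²/2 − μ/r = -6.100×10⁵ J/kg, so a = −μ/(2ε) = 4.020×10⁶ m.
The apsides satisfy r_p + r_a = 2a, so the perilune radius is 2a − r_a = 2.008×10⁶ m = 2008.4 km.
Perilune altitude = 2008.4 − 1737 = 271.44 km.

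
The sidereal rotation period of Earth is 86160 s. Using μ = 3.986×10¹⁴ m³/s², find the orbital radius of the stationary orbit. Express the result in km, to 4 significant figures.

r_sync ≈ 42160 km

A synchronous orbit has period T, so by Kepler's third law a = (μT²/4π²)^(1/3).
μT²/4π² = 3.986×10¹⁴ × (8.616×10⁴)² / 39.48 = 7.495×10²² m³.
a = 4.216×10⁷ m = 42163 km.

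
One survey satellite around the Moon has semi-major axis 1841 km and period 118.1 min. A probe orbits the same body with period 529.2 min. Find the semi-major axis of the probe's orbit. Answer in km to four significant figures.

Kepler's third law: a³ ∝ T², so a₂ = a₁ (T₂/T₁)^(2/3).
T₂/T₁ = 4.481, (T₂/T₁)^(2/3) = 2.718.
a₂ = 1841 × 2.718 = 5004 km.

a₂ ≈ 5004 km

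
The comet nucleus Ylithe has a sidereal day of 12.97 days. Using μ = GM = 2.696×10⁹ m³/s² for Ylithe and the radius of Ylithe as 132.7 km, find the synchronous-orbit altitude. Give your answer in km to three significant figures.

h_sync ≈ 4280 km

T = 12.97 days = 1.121×10⁶ s.
A synchronous orbit has period T, so by Kepler's third law a = (μT²/4π²)^(1/3).
μT²/4π² = 2.696×10⁹ × (1.121×10⁶)² / 39.48 = 8.576×10¹⁹ m³.
a = 4.410×10⁶ m = 4409.8 km.
Altitude h = a − R = 4409.8 − 132.7 = 4277.1 km.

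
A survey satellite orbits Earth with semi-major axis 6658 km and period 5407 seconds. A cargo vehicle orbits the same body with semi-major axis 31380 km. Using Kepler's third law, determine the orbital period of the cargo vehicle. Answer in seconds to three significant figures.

T₂ ≈ 55300 seconds

Kepler's third law: T² ∝ a³, so T₂ = T₁ (a₂/a₁)^(3/2).
a₂/a₁ = 4.713, (a₂/a₁)^(3/2) = 10.23.
T₂ = 5407 × 10.23 = 55320 seconds.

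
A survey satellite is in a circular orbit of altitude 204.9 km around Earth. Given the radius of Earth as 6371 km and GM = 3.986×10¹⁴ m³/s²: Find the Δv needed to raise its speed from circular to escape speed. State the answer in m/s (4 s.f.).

Δv ≈ 3225 m/s

r = 6371 + 204.9 = 6575.9 km = 6.5759×10⁶ m.
Circular speed v_c = √(μ/r) = 7786 m/s.
Escape speed v_esc = √(2μ/r) = √2 × v_c = 11010 m/s.
Δv = v_esc − v_c = 3225 m/s.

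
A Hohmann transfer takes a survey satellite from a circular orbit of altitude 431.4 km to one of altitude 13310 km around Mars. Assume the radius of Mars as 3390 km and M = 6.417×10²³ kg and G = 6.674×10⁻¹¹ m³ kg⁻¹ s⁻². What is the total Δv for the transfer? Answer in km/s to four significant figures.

Δv_total ≈ 1.547 km/s

μ = GM = 6.674×10⁻¹¹ × 6.417×10²³ = 4.283×10¹³ m³/s².
r₁ = 3390 + 431.4 = 3821.4 km = 3.8214×10⁶ m.
r₂ = 3390 + 13310 = 16700 km = 1.6700×10⁷ m.
Transfer ellipse a_t = (r₁ + r₂)/2 = 1.026×10⁷ m.
At r₁: circular v_c1 = √(μ/r₁) = 3348 m/s; transfer-periapsis v_p = √[μ(2/r₁ − 1/a_t)] = 4271 m/s.
Δv₁ = v_p − v_c1 = 923.2 m/s.
At r₂: circular v_c2 = √(μ/r₂) = 1601 m/s; transfer-apoapsis v_a = √[μ(2/r₂ − 1/a_t)] = 977.3 m/s.
Δv₂ = v_c2 − v_a = 624.1 m/s.
Total Δv = Δv₁ + Δv₂ = 1547 m/s = 1.547 km/s.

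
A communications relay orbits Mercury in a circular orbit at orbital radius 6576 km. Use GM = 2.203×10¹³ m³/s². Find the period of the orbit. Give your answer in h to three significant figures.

T ≈ 6.27 h

r = 6576 km = 6.576×10⁶ m.
Kepler's third law: T = 2π√(r³/μ) = 2π√((6.576×10⁶)³ / 2.203×10¹³).
r³/μ = 1.291×10⁷ s², so T = 2π × 3.593×10³ = 2.257×10⁴ s.
Converting: 2.257×10⁴ s ÷ 3600 = 6.271 h.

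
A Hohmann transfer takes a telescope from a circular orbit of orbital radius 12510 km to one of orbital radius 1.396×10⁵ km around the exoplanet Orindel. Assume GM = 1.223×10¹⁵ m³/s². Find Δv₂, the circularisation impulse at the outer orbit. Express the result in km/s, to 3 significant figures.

r₁ = 12510 km = 1.251×10⁷ m.
r₂ = 1.396×10⁵ km = 1.396×10⁸ m.
Transfer ellipse a_t = (r₁ + r₂)/2 = 7.606×10⁷ m.
At r₁: circular v_c1 = √(μ/r₁) = 9887 m/s; transfer-periapsis v_p = √[μ(2/r₁ − 1/a_t)] = 13400 m/s.
At r₂: circular v_c2 = √(μ/r₂) = 2960 m/s; transfer-apoapsis v_a = √[μ(2/r₂ − 1/a_t)] = 1200 m/s.
Δv₂ = v_c2 − v_a = 1759 m/s.
= 1.759 km/s.

Δv ≈ 1.76 km/s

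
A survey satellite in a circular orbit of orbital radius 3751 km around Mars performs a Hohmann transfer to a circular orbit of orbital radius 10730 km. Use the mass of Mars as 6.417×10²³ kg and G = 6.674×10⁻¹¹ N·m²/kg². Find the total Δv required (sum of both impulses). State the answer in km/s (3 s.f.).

μ = GM = 6.674×10⁻¹¹ × 6.417×10²³ = 4.283×10¹³ m³/s².
r₁ = 3751 km = 3.751×10⁶ m.
r₂ = 10730 km = 1.073×10⁷ m.
Transfer ellipse a_t = (r₁ + r₂)/2 = 7.240×10⁶ m.
At r₁: circular v_c1 = √(μ/r₁) = 3379 m/s; transfer-periapsis v_p = √[μ(2/r₁ − 1/a_t)] = 4113 m/s.
Δv₁ = v_p − v_c1 = 734.4 m/s.
At r₂: circular v_c2 = √(μ/r₂) = 1998 m/s; transfer-apoapsis v_a = √[μ(2/r₂ − 1/a_t)] = 1438 m/s.
Δv₂ = v_c2 − v_a = 559.9 m/s.
Total Δv = Δv₁ + Δv₂ = 1294 m/s = 1.294 km/s.

Δv_total ≈ 1.29 km/s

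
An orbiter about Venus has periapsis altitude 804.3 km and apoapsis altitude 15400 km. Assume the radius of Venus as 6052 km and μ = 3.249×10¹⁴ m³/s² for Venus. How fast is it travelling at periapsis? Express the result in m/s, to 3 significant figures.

v ≈ 8470 m/s

r_p = 6052 + 804.3 = 6856.3 km = 6.8563×10⁶ m.
r_a = 6052 + 15400 = 21452 km = 2.1452×10⁷ m.
Semi-major axis a = (r_p + r_a)/2 = 14154 km = 1.415×10⁷ m.
Vis-viva: v² = μ(2/r − 1/a) = 3.249×10¹⁴ × (2.917×10⁻⁷ − 7.065×10⁻⁸) = 7.182×10⁷ m²/s².
v = 8475 m/s.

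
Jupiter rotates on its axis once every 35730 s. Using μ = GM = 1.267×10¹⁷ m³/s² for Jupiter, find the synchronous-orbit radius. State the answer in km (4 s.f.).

A synchronous orbit has period T, so by Kepler's third law a = (μT²/4π²)^(1/3).
μT²/4π² = 1.267×10¹⁷ × (3.573×10⁴)² / 39.48 = 4.097×10²⁴ m³.
a = 1.600×10⁸ m = 1.6002×10⁵ km.

r_sync ≈ 1.600×10⁵ km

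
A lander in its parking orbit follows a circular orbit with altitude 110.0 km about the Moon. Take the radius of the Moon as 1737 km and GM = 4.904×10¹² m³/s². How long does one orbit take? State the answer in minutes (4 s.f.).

T ≈ 118.7 minutes

r = 1737 + 110.0 = 1847.0 km = 1.8470×10⁶ m.
Kepler's third law: T = 2π√(r³/μ) = 2π√((1.847×10⁶)³ / 4.904×10¹²).
r³/μ = 1.285×10⁶ s², so T = 2π × 1.134×10³ = 7.122×10³ s.
Converting: 7.122×10³ s ÷ 60.00 = 118.7 minutes.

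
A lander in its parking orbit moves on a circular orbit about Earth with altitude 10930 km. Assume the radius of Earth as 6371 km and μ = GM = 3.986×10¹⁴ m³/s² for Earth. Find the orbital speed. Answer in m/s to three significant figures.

v ≈ 4800 m/s

r = 6371 + 10930 = 17301 km = 1.7301×10⁷ m.
For a circular orbit v = √(μ/r) = √(3.986×10¹⁴ / 1.730×10⁷) = √(2.304×10⁷) = 4800 m/s.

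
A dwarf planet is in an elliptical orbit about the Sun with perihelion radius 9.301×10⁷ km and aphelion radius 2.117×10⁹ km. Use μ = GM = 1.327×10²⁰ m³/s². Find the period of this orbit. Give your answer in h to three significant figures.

T ≈ 176000 h

Semi-major axis a = (r_p + r_a)/2 = (9.3010×10⁷ + 2.1170×10⁹)/2 = 1.1050×10⁹ km = 1.105×10¹² m.
By Kepler's third law T = 2π√(a³/μ) = 2π × 1.008×10⁸ = 6.336×10⁸ s.
= 1.760×10⁵ h.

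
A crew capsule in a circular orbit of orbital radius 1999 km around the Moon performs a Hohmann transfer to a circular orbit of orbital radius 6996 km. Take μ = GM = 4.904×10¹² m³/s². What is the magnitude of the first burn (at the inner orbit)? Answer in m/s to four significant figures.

Δv ≈ 387.2 m/s

r₁ = 1999 km = 1.999×10⁶ m.
r₂ = 6996 km = 6.996×10⁶ m.
Transfer ellipse a_t = (r₁ + r₂)/2 = 4.498×10⁶ m.
At r₁: circular v_c1 = √(μ/r₁) = 1566 m/s; transfer-perilune v_p = √[μ(2/r₁ − 1/a_t)] = 1953 m/s.
Δv₁ = v_p − v_c1 = 387.2 m/s.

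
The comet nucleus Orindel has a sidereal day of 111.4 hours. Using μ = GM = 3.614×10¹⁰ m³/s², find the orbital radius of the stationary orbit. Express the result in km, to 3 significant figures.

r_sync ≈ 5280 km

T = 111.4 hours = 4.010×10⁵ s.
A synchronous orbit has period T, so by Kepler's third law a = (μT²/4π²)^(1/3).
μT²/4π² = 3.614×10¹⁰ × (4.010×10⁵)² / 39.48 = 1.472×10²⁰ m³.
a = 5.280×10⁶ m = 5280.4 km.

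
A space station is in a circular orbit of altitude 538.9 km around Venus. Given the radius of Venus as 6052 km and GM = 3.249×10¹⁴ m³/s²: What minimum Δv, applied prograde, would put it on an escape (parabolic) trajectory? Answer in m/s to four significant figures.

Δv ≈ 2908 m/s

r = 6052 + 538.9 = 6590.9 km = 6.5909×10⁶ m.
Circular speed v_c = √(μ/r) = 7021 m/s.
Escape speed v_esc = √(2μ/r) = √2 × v_c = 9929 m/s.
Δv = v_esc − v_c = 2908 m/s.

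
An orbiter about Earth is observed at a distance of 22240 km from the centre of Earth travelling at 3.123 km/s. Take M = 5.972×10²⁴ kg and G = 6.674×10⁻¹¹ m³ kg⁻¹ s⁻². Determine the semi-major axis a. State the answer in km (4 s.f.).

a ≈ 15280 km

μ = GM = 6.674×10⁻¹¹ × 5.972×10²⁴ = 3.986×10¹⁴ m³/s².
r = 2.224×10⁷ m.
Vis-viva rearranged: 1/a = 2/r − v²/μ = 8.993×10⁻⁸ − 2.447×10⁻⁸ = 6.546×10⁻⁸ m⁻¹.
a = 1.528×10⁷ m = 15277 km.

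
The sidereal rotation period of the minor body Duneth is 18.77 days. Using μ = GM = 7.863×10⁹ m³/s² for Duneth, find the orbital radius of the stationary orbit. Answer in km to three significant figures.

r_sync ≈ 8060 km

T = 18.77 days = 1.622×10⁶ s.
A synchronous orbit has period T, so by Kepler's third law a = (μT²/4π²)^(1/3).
μT²/4π² = 7.863×10⁹ × (1.622×10⁶)² / 39.48 = 5.238×10²⁰ m³.
a = 8.061×10⁶ m = 8061.1 km.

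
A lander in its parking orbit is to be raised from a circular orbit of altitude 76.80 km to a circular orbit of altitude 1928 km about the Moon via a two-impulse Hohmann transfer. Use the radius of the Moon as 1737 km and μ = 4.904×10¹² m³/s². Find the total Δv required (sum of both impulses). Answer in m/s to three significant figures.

r₁ = 1737 + 76.80 = 1813.8 km = 1.8138×10⁶ m.
r₂ = 1737 + 1928 = 3665.0 km = 3.6650×10⁶ m.
Transfer ellipse a_t = (r₁ + r₂)/2 = 2.739×10⁶ m.
At r₁: circular v_c1 = √(μ/r₁) = 1644 m/s; transfer-perilune v_p = √[μ(2/r₁ − 1/a_t)] = 1902 m/s.
Δv₁ = v_p − v_c1 = 257.6 m/s.
At r₂: circular v_c2 = √(μ/r₂) = 1157 m/s; transfer-apolune v_a = √[μ(2/r₂ − 1/a_t)] = 941.3 m/s.
Δv₂ = v_c2 − v_a = 215.5 m/s.
Total Δv = Δv₁ + Δv₂ = 473.1 m/s.

Δv_total ≈ 473 m/s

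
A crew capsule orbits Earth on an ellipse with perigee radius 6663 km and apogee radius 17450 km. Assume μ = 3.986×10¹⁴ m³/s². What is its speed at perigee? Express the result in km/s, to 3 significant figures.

v ≈ 9.31 km/s

Semi-major axis a = (r_p + r_a)/2 = 12056 km = 1.206×10⁷ m.
Vis-viva: v² = μ(2/r − 1/a) = 3.986×10¹⁴ × (3.002×10⁻⁷ − 8.294×10⁻⁸) = 8.658×10⁷ m²/s².
v = 9305 m/s = 9.305 km/s.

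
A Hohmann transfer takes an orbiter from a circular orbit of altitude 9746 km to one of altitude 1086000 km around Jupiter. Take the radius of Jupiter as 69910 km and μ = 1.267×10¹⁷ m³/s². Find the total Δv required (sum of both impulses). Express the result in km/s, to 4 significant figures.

r₁ = 69910 + 9746 = 79656 km = 7.9656×10⁷ m.
r₂ = 69910 + 1086000 = 1155900 km = 1.1559×10⁹ m.
Transfer ellipse a_t = (r₁ + r₂)/2 = 6.178×10⁸ m.
At r₁: circular v_c1 = √(μ/r₁) = 39880 m/s; transfer-perijove v_p = √[μ(2/r₁ − 1/a_t)] = 54550 m/s.
Δv₁ = v_p − v_c1 = 14670 m/s.
At r₂: circular v_c2 = √(μ/r₂) = 10470 m/s; transfer-apojove v_a = √[μ(2/r₂ − 1/a_t)] = 3759 m/s.
Δv₂ = v_c2 − v_a = 6710 m/s.
Total Δv = Δv₁ + Δv₂ = 21380 m/s = 21.38 km/s.

Δv_total ≈ 21.38 km/s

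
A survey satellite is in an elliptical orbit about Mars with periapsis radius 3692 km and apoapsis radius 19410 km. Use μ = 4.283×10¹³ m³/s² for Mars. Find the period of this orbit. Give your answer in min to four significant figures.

Semi-major axis a = (r_p + r_a)/2 = (3692.0 + 19410)/2 = 11551 km = 1.155×10⁷ m.
By Kepler's third law T = 2π√(a³/μ) = 2π × 5.999×10³ = 3.769×10⁴ s.
= 628.2 min.

T ≈ 628.2 min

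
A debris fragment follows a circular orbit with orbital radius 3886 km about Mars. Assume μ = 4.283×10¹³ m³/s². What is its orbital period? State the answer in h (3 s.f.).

r = 3886 km = 3.886×10⁶ m.
Kepler's third law: T = 2π√(r³/μ) = 2π√((3.886×10⁶)³ / 4.283×10¹³).
r³/μ = 1.370×10⁶ s², so T = 2π × 1.171×10³ = 7.355×10³ s.
Converting: 7.355×10³ s ÷ 3600 = 2.043 h.

T ≈ 2.04 h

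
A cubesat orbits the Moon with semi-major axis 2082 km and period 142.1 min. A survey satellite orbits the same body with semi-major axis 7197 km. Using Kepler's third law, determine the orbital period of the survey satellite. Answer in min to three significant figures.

T₂ ≈ 913 min

Kepler's third law: T² ∝ a³, so T₂ = T₁ (a₂/a₁)^(3/2).
a₂/a₁ = 3.457, (a₂/a₁)^(3/2) = 6.427.
T₂ = 142.1 × 6.427 = 913.3 min.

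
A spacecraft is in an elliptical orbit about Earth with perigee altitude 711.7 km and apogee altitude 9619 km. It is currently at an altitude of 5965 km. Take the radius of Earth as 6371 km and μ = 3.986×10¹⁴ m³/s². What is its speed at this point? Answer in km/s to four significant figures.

r_p = 6371 + 711.7 = 7082.7 km = 7.0827×10⁶ m.
r_a = 6371 + 9619 = 15990 km = 1.5990×10⁷ m.
r = 6371 + 5965 = 12336 km = 1.234×10⁷ m.
Semi-major axis a = (r_p + r_a)/2 = 11536 km = 1.154×10⁷ m.
Vis-viva: v² = μ(2/r − 1/a) = 3.986×10¹⁴ × (1.621×10⁻⁷ − 8.668×10⁻⁸) = 3.007×10⁷ m²/s².
v = 5484 m/s = 5.484 km/s.

v ≈ 5.484 km/s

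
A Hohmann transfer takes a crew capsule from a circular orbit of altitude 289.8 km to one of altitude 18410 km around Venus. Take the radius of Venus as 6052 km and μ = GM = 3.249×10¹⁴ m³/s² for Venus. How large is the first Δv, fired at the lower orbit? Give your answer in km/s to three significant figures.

Δv ≈ 1.86 km/s

r₁ = 6052 + 289.8 = 6341.8 km = 6.3418×10⁶ m.
r₂ = 6052 + 18410 = 24462 km = 2.4462×10⁷ m.
Transfer ellipse a_t = (r₁ + r₂)/2 = 1.540×10⁷ m.
At r₁: circular v_c1 = √(μ/r₁) = 7158 m/s; transfer-periapsis v_p = √[μ(2/r₁ − 1/a_t)] = 9020 m/s.
Δv₁ = v_p − v_c1 = 1863 m/s.
= 1.863 km/s.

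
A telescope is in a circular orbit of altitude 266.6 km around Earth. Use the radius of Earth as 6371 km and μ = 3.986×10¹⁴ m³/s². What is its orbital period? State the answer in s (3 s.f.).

r = 6371 + 266.6 = 6637.6 km = 6.6376×10⁶ m.
Kepler's third law: T = 2π√(r³/μ) = 2π√((6.638×10⁶)³ / 3.986×10¹⁴).
r³/μ = 7.337×10⁵ s², so T = 2π × 8.565×10² = 5.382×10³ s.

T ≈ 5380 s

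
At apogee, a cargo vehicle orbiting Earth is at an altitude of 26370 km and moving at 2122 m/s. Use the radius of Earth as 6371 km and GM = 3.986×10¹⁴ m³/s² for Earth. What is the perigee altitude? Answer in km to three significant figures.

r_a = 6371 + 26370 = 32741 km = 3.274×10⁷ m.
Specific energy ε = v²/2 − μ/r = -9.923×10⁶ J/kg, so a = −μ/(2ε) = 2.008×10⁷ m.
The apsides satisfy r_p + r_a = 2a, so the perigee radius is 2a − r_a = 7.429×10⁶ m = 7428.7 km.
Perigee altitude = 7428.7 − 6371 = 1057.7 km.

perigee altitude ≈ 1060 km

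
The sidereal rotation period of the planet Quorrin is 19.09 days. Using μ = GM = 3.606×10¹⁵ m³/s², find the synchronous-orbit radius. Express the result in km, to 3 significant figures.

T = 19.09 days = 1.649×10⁶ s.
A synchronous orbit has period T, so by Kepler's third law a = (μT²/4π²)^(1/3).
μT²/4π² = 3.606×10¹⁵ × (1.649×10⁶)² / 39.48 = 2.485×10²⁶ m³.
a = 6.287×10⁸ m = 6.2869×10⁵ km.

r_sync ≈ 6.29×10⁵ km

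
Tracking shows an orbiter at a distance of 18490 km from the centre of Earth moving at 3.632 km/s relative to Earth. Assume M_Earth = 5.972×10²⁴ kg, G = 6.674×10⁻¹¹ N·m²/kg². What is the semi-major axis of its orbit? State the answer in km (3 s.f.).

μ = GM = 6.674×10⁻¹¹ × 5.972×10²⁴ = 3.986×10¹⁴ m³/s².
r = 1.849×10⁷ m.
Vis-viva rearranged: 1/a = 2/r − v²/μ = 1.082×10⁻⁷ − 3.310×10⁻⁸ = 7.507×10⁻⁸ m⁻¹.
a = 1.332×10⁷ m = 13321 km.

a ≈ 13300 km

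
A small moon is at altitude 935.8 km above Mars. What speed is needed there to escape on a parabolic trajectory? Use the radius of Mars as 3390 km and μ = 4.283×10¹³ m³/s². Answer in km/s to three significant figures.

r = 3390 + 935.8 = 4325.8 km = 4.3258×10⁶ m.
Escape speed v_esc = √(2μ/r) = √(2 × 4.283×10¹³ / 4.326×10⁶) = √(1.980×10⁷) = 4450 m/s.
= 4.450 km/s.

v_esc ≈ 4.45 km/s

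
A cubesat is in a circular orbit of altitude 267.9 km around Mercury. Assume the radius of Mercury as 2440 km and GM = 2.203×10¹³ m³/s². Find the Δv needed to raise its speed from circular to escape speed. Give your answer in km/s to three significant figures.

r = 2440 + 267.9 = 2707.9 km = 2.7079×10⁶ m.
Circular speed v_c = √(μ/r) = 2852 m/s.
Escape speed v_esc = √(2μ/r) = √2 × v_c = 4034 m/s.
Δv = v_esc − v_c = 1181 m/s = 1.181 km/s.

Δv ≈ 1.18 km/s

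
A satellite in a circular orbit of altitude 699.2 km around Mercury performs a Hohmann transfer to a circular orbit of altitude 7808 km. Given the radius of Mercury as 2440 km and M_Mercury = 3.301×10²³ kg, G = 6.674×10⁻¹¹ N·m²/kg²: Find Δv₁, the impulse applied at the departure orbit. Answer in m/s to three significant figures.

μ = GM = 6.674×10⁻¹¹ × 3.301×10²³ = 2.203×10¹³ m³/s².
r₁ = 2440 + 699.2 = 3139.2 km = 3.1392×10⁶ m.
r₂ = 2440 + 7808 = 10248 km = 1.0248×10⁷ m.
Transfer ellipse a_t = (r₁ + r₂)/2 = 6.694×10⁶ m.
At r₁: circular v_c1 = √(μ/r₁) = 2649 m/s; transfer-periherm v_p = √[μ(2/r₁ − 1/a_t)] = 3278 m/s.
Δv₁ = v_p − v_c1 = 628.8 m/s.

Δv ≈ 629 m/s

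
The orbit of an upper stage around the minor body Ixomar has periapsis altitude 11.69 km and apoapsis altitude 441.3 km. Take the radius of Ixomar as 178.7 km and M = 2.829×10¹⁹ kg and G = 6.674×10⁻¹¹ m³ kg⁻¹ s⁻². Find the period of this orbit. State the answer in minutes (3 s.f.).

μ = GM = 6.674×10⁻¹¹ × 2.829×10¹⁹ = 1.888×10⁹ m³/s².
r_p = 178.7 + 11.69 = 190.39 km = 1.9039×10⁵ m.
r_a = 178.7 + 441.3 = 620.00 km = 6.2000×10⁵ m.
Semi-major axis a = (r_p + r_a)/2 = (190.39 + 620.00)/2 = 405.19 km = 4.052×10⁵ m.
By Kepler's third law T = 2π√(a³/μ) = 2π × 5.936×10³ = 3.730×10⁴ s.
= 621.6 minutes.

T ≈ 622 minutes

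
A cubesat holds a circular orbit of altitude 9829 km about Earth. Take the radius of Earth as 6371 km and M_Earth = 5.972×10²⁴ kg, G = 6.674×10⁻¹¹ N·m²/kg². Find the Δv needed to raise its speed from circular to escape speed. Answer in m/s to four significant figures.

μ = GM = 6.674×10⁻¹¹ × 5.972×10²⁴ = 3.986×10¹⁴ m³/s².
r = 6371 + 9829 = 16200 km = 1.6200×10⁷ m.
Circular speed v_c = √(μ/r) = 4960 m/s.
Escape speed v_esc = √(2μ/r) = √2 × v_c = 7015 m/s.
Δv = v_esc − v_c = 2055 m/s.

Δv ≈ 2055 m/s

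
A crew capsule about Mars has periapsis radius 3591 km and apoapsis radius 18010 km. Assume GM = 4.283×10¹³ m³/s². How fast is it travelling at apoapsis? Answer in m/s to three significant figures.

Semi-major axis a = (r_p + r_a)/2 = 10800 km = 1.080×10⁷ m.
Vis-viva: v² = μ(2/r − 1/a) = 4.283×10¹³ × (1.110×10⁻⁷ − 9.259×10⁻⁸) = 7.907×10⁵ m²/s².
v = 889.2 m/s.

v ≈ 889 m/s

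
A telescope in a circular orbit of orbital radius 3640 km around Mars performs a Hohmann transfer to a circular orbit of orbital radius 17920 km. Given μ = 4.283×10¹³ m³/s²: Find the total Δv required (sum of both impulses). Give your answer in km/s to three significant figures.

Δv_total ≈ 1.64 km/s

r₁ = 3640 km = 3.640×10⁶ m.
r₂ = 17920 km = 1.792×10⁷ m.
Transfer ellipse a_t = (r₁ + r₂)/2 = 1.078×10⁷ m.
At r₁: circular v_c1 = √(μ/r₁) = 3430 m/s; transfer-periapsis v_p = √[μ(2/r₁ − 1/a_t)] = 4423 m/s.
Δv₁ = v_p − v_c1 = 992.4 m/s.
At r₂: circular v_c2 = √(μ/r₂) = 1546 m/s; transfer-apoapsis v_a = √[μ(2/r₂ − 1/a_t)] = 898.4 m/s.
Δv₂ = v_c2 − v_a = 647.6 m/s.
Total Δv = Δv₁ + Δv₂ = 1640 m/s = 1.640 km/s.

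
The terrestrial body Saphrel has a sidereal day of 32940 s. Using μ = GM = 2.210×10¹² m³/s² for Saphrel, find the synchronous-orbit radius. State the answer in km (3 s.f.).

r_sync ≈ 3930 km

A synchronous orbit has period T, so by Kepler's third law a = (μT²/4π²)^(1/3).
μT²/4π² = 2.210×10¹² × (3.294×10⁴)² / 39.48 = 6.074×10¹⁹ m³.
a = 3.931×10⁶ m = 3930.9 km.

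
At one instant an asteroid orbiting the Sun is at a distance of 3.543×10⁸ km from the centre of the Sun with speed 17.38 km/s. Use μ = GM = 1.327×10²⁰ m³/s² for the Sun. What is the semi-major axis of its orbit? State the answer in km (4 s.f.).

a ≈ 2.969×10⁸ km

r = 3.543×10¹¹ m.
Vis-viva rearranged: 1/a = 2/r − v²/μ = 5.645×10⁻¹² − 2.276×10⁻¹² = 3.369×10⁻¹² m⁻¹.
a = 2.969×10¹¹ m = 2.9686×10⁸ km.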